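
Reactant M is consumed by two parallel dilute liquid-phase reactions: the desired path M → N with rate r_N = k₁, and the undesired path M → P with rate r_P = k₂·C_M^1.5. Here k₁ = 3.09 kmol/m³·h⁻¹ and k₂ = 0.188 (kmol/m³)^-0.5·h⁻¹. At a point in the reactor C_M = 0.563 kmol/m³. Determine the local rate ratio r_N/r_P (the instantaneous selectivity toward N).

S_{N/P} = r_N/r_P = (k₁)/(k₂·C_M^1.5) = (k₁/k₂)·C_M^-1.5.
= (3.09) / (0.188×0.5630^1.5) = 3.090/0.07942 = 38.9.
The undesired path is higher order in M, so low C_M (CSTR or dilute feed) favours N.

38.9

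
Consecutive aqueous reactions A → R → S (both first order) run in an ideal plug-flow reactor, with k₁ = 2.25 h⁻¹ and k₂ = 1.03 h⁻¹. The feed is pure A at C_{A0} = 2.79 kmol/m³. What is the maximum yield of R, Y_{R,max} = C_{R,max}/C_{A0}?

For a first-order series the maximum intermediate yield is C_{R,max}/C_{A0} = (k₁/k₂)^[k₂/(k₂−k₁)].
= (2.25/1.03)^(1.03/(1.03−2.25)) = (2.184)^(-0.8443) = 0.5170.

0.517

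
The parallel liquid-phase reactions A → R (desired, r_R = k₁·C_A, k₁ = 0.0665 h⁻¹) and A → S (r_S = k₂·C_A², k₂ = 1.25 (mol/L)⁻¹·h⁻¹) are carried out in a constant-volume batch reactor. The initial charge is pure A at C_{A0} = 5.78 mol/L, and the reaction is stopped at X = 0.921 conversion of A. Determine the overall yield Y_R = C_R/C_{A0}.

0.0224

C_A = C_{A0}(1−X) = 0.4566 mol/L.
Along a PFR/batch, dC_R/dC_A = −r_R/(r_R+r_S) = −k₁/(k₁+k₂·C_A).
Integrating from C_{A0} to C_A: C_R = (0.0665/1.25)·ln[(0.0665+1.25·5.78)/(0.0665+1.25·0.457)] = 0.05320·ln(7.292/0.6373) = 0.1297 mol/L.
Y_R = C_R/C_{A0} = 0.1297/5.78 = 0.0224.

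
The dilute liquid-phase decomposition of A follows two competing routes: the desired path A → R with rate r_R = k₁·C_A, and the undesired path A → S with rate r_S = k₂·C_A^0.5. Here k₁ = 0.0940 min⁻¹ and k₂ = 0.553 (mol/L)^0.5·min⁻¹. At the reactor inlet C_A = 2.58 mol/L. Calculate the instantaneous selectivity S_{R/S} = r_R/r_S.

0.273

S_{R/S} = r_R/r_S = (k₁·C_A)/(k₂·C_A^0.5) = (k₁/k₂)·C_A^0.5.
= (0.0940×2.580) / (0.553×2.580^0.5) = 0.2425/0.8882 = 0.273.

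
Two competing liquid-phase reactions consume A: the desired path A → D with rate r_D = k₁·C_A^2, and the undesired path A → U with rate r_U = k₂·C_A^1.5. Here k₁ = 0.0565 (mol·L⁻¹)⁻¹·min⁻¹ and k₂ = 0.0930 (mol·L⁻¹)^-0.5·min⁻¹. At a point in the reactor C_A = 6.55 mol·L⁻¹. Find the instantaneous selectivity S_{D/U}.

1.55

S_{D/U} = r_D/r_U = (k₁·C_A^2)/(k₂·C_A^1.5) = (k₁/k₂)·C_A^0.5.
= (0.0565×6.550^2) / (0.0930×6.550^1.5) = 2.424/1.559 = 1.55.
Since the desired path is higher order in A, keeping C_A high (PFR or concentrated feed) favours D.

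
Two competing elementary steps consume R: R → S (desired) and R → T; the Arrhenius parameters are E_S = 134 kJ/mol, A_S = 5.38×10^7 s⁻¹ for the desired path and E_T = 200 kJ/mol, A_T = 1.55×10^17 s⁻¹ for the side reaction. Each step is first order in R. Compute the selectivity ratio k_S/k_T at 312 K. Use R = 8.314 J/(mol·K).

38.9

Since both paths have the same order in R, the concentration cancels and S_{S/T} = k_S/k_T = (A_S/A_T)·exp[(E_T−E_S)/(RT)].
(E_T−E_S)/(RT) = (200−134)×10³/(8.314×312) = 66000/2594 = 25.44.
k_S/k_T = (5.38×10^7/1.55×10^17)·exp(25.44) = 3.471×10^-10 × 1.122×10^11 = 38.9.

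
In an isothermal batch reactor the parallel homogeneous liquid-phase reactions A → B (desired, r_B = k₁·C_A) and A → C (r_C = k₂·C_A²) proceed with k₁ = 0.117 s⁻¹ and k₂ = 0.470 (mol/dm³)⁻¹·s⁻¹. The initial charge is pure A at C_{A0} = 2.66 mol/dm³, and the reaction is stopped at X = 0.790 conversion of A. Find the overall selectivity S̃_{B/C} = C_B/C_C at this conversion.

C_A = C_{A0}(1−X) = 0.5586 mol/dm³.
Along a PFR/batch, dC_B/dC_A = −r_B/(r_B+r_C) = −k₁/(k₁+k₂·C_A).
Integrating from C_{A0} to C_A: C_B = (0.117/0.470)·ln[(0.117+0.470·2.66)/(0.117+0.470·0.559)] = 0.2489·ln(1.367/0.3795) = 0.3190 mol/dm³.
C_C = (C_{A0}−C_A)−C_B = 1.782 mol/dm³; S̃_{B/C} = 0.3190/1.782 = 0.179.

0.179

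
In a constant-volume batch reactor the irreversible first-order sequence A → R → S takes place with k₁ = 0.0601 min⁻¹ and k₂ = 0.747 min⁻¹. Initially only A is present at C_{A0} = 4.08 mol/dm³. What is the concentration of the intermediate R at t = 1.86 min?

For first-order series with pure A initially, C_R(t) = k₁C_{A0}/(k₂−k₁)·(e^(−k₁t) − e^(−k₂t)).
e^(−k₁t) = e^(−0.0601×1.86) = e^(−0.1118) = 0.8942; e^(−k₂t) = e^(−1.389) = 0.2492.
C_R = 0.0601×4.08/(0.747−0.0601) × (0.8942−0.2492) = 0.3570×0.6450 = 0.2303 mol/dm³.

0.230 mol/dm³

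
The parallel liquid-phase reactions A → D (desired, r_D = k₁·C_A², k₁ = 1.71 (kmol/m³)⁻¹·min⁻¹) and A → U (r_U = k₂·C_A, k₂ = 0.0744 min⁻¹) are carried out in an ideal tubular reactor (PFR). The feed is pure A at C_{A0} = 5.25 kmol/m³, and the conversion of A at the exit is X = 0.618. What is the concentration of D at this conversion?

C_A = C_{A0}(1−X) = 2.006 kmol/m³.
Along a PFR/batch, dC_U/dC_A = −r_U/(r_D+r_U) = −k₂/(k₂+k₁·C_A).
Integrating from C_{A0} to C_A: C_U = (0.0744/1.71)·ln[(0.0744+1.71·5.25)/(0.0744+1.71·2.01)] = 0.04351·ln(9.052/3.504) = 0.04130 kmol/m³.
Then C_D = (C_{A0}−C_A) − C_U = 3.244 − 0.04130 = 3.203 kmol/m³.

3.20 kmol/m³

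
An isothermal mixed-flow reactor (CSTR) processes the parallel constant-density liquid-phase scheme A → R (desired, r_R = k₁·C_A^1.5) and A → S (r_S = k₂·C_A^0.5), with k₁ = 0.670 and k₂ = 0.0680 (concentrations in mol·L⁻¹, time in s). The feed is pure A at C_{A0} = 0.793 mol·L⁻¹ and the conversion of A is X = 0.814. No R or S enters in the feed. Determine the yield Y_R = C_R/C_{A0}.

Exit C_A = C_{A0}(1−X) = 0.793×0.186 = 0.1475 mol·L⁻¹.
A CSTR operates uniformly at the exit composition, giving r_R = 0.03795 and r_S = 0.02612 (each k·C_A^n at C_A = 0.1475).
Fraction of consumed A going to R: r_R/(r_R+r_S) = 0.5924.
C_R = 0.5924·C_{A0}·X = 0.5924×0.793×0.814 = 0.382 mol·L⁻¹; Y_R = C_R/C_{A0} = 0.482.

0.482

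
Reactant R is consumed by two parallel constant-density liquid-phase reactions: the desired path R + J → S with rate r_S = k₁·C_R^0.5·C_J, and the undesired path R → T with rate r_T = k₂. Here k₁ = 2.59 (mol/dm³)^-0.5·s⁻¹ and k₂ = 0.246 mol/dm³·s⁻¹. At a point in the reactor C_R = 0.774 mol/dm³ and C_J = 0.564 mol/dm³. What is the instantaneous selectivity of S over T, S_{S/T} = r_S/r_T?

5.22

S_{S/T} = r_S/r_T = (k₁·C_R^0.5·C_J)/(k₂) = (k₁/k₂)·C_R^0.5·C_J.
= (2.59×0.7740^0.5×0.5640) / (0.246) = 1.285/0.2460 = 5.22.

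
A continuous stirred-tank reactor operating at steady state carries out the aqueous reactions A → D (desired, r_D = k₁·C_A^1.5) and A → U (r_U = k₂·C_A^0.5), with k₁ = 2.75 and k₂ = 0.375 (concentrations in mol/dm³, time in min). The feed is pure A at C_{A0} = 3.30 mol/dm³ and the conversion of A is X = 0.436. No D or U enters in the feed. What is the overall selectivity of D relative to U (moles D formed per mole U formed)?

Exit C_A = C_{A0}(1−X) = 3.30×0.564 = 1.861 mol/dm³.
In a CSTR the entire volume is at exit conditions, so r_D = 2.75×1.861^1.5 = 6.983 and r_U = 0.375×1.861^0.5 = 0.5116.
Overall selectivity = C_D/C_U = r_Dτ/(r_Uτ) = r_D/r_U = 13.6.

13.6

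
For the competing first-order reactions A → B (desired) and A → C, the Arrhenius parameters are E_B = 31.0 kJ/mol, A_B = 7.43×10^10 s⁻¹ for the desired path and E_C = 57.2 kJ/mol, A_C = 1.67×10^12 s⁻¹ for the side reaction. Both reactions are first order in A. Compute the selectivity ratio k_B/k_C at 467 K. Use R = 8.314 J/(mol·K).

With equal orders, S_{B/C} = k_B/k_C = (A_B/A_C)·exp[(E_C−E_B)/(RT)].
(E_C−E_B)/(RT) = (57.2−31.0)×10³/(8.314×467) = 26200/3883 = 6.748.
k_B/k_C = (7.43×10^10/1.67×10^12)·exp(6.748) = 0.04449 × 852.3 = 37.9.

37.9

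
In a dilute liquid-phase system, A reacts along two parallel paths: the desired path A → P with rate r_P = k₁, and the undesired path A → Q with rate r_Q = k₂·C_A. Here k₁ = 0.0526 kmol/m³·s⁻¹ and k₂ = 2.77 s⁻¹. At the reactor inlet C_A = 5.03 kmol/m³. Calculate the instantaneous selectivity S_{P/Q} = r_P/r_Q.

S_{P/Q} = r_P/r_Q = (k₁)/(k₂·C_A) = (k₁/k₂)·C_A⁻¹.
= (0.0526) / (2.77×5.030) = 0.05260/13.93 = 0.00378.
The undesired path is higher order in A, so low C_A (CSTR or dilute feed) favours P.

0.00378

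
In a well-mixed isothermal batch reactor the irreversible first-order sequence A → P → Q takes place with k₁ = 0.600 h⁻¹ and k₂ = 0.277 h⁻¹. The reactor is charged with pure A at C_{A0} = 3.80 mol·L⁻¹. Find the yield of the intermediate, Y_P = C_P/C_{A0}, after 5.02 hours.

For first-order series with pure A initially, C_P(t) = k₁C_{A0}/(k₂−k₁)·(e^(−k₁t) − e^(−k₂t)).
e^(−k₁t) = e^(−0.600×5.02) = e^(−3.012) = 0.04919; e^(−k₂t) = e^(−1.391) = 0.2489.
C_P = 0.600×3.80/(0.277−0.600) × (0.04919−0.2489) = (-7.059)×(-0.1997) = 1.410 mol·L⁻¹.
Y_P = C_P/C_{A0} = 1.410/3.80 = 0.371.

0.371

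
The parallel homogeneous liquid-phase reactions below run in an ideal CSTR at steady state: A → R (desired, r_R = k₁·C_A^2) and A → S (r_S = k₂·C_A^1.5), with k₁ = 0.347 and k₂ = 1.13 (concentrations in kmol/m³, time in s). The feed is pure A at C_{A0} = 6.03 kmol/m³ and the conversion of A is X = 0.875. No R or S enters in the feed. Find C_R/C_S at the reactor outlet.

0.267

Exit C_A = C_{A0}(1−X) = 6.03×0.125 = 0.7538 kmol/m³.
Rates in a CSTR are evaluated at the outlet concentration: r_R = 0.347×0.7538^2 = 0.1971, r_S = 1.13×0.7538^1.5 = 0.7395.
Overall selectivity = C_R/C_S = r_Rτ/(r_Sτ) = r_R/r_S = 0.267.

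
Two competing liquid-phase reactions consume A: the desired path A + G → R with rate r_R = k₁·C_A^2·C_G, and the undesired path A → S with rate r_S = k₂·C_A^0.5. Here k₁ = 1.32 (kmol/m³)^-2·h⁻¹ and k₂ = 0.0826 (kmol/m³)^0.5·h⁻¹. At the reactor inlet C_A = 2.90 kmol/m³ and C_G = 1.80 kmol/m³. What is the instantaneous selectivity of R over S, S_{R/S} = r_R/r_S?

S_{R/S} = r_R/r_S = (k₁·C_A^2·C_G)/(k₂·C_A^0.5) = (k₁/k₂)·C_A^1.5·C_G.
= (1.32×2.900^2×1.800) / (0.0826×2.900^0.5) = 19.98/0.1407 = 142.
Since the desired path is higher order in A, keeping C_A high (PFR or concentrated feed) favours R.

142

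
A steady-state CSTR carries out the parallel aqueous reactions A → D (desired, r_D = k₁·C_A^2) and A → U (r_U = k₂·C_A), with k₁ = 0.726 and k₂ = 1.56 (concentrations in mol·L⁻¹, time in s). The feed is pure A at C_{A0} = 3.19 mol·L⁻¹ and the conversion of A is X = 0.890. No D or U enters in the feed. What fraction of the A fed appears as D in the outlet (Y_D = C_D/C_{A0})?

0.125

Exit C_A = C_{A0}(1−X) = 3.19×0.110 = 0.3509 mol·L⁻¹.
In a CSTR the entire volume is at exit conditions, so r_D = 0.726×0.3509^2 = 0.08939 and r_U = 1.56×0.3509 = 0.5474.
Fraction of consumed A going to D: r_D/(r_D+r_U) = 0.1404.
C_D = 0.1404·C_{A0}·X = 0.1404×3.19×0.890 = 0.399 mol·L⁻¹; Y_D = C_D/C_{A0} = 0.125.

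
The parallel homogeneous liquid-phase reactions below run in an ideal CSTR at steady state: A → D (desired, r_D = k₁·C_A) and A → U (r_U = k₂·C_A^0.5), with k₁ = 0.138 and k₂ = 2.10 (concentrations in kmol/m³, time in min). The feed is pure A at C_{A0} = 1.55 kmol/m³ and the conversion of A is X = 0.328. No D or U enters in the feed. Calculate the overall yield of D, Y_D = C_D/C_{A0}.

0.0206

Exit C_A = C_{A0}(1−X) = 1.55×0.672 = 1.042 kmol/m³.
A CSTR operates uniformly at the exit composition, giving r_D = 0.1437 and r_U = 2.143 (each k·C_A^n at C_A = 1.042).
Fraction of consumed A going to D: r_D/(r_D+r_U) = 0.06285.
C_D = 0.06285·C_{A0}·X = 0.06285×1.55×0.328 = 0.0320 kmol/m³; Y_D = C_D/C_{A0} = 0.0206.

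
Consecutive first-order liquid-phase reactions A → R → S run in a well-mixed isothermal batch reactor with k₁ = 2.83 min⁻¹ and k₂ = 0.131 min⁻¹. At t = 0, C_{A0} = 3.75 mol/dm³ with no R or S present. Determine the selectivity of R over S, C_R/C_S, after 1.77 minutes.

Solving the coupled first-order balances gives C_R(t) = [k₁/(k₂−k₁)]·C_{A0}·(e^(−k₁t) − e^(−k₂t)).
e^(−k₁t) = e^(−2.83×1.77) = e^(−5.009) = 0.006677; e^(−k₂t) = e^(−0.2319) = 0.7930.
C_R = 2.83×3.75/(0.131−2.83) × (0.006677−0.7930) = (-3.932)×(-0.7864) = 3.092 mol/dm³.
C_A = C_{A0}e^(−k₁t) = 0.02504 mol/dm³, so C_S = C_{A0}−C_A−C_R = 0.6329 mol/dm³; C_R/C_S = 4.89.

4.89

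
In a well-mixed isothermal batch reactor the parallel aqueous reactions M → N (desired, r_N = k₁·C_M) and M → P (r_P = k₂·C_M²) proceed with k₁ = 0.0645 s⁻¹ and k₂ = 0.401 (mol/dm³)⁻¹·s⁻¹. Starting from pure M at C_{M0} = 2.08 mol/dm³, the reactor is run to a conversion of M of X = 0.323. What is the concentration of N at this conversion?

0.0573 mol/dm³

C_M = C_{M0}(1−X) = 1.408 mol/dm³.
Along a PFR/batch, dC_N/dC_M = −r_N/(r_N+r_P) = −k₁/(k₁+k₂·C_M).
Integrating from C_{M0} to C_M: C_N = (0.0645/0.401)·ln[(0.0645+0.401·2.08)/(0.0645+0.401·1.41)] = 0.1608·ln(0.8986/0.6292) = 0.05733 mol/dm³.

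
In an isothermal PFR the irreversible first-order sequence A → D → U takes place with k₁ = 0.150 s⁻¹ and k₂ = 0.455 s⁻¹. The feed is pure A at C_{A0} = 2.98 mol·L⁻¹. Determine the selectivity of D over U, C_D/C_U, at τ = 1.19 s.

3.27

The intermediate concentration in a first-order A→B→C sequence is C_D = k₁C_{A0}(e^(−k₁τ) − e^(−k₂τ))/(k₂−k₁).
e^(−k₁τ) = e^(−0.150×1.19) = e^(−0.1785) = 0.8365; e^(−k₂τ) = e^(−0.5414) = 0.5819.
C_D = 0.150×2.98/(0.455−0.150) × (0.8365−0.5819) = 1.466×0.2546 = 0.3732 mol·L⁻¹.
C_A = C_{A0}e^(−k₁τ) = 2.493 mol·L⁻¹, so C_U = C_{A0}−C_A−C_D = 0.1140 mol·L⁻¹; C_D/C_U = 3.27.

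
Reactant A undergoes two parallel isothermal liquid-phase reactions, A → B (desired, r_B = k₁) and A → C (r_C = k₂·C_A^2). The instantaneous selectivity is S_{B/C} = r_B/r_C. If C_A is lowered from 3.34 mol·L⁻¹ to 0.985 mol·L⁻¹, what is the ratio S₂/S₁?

11.5

S_{B/C} = (k₁/k₂)·C_A^-2, so S₂/S₁ = (C_{A,2}/C_{A,1})^-2.
= (0.985/3.34)^(-2) = (0.2949)^(-2) = 11.5.
Selectivity toward B rises as C_A falls — low-concentration operation is favoured.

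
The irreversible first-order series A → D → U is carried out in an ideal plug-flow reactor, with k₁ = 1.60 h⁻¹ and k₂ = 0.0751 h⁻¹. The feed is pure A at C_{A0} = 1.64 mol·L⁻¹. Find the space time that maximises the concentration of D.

2.01 h

The intermediate peaks when r₁ = r₂, i.e. k₁e^(−k₁τ) = k₂e^(−k₂τ), giving τ_opt = ln(k₂/k₁)/(k₂−k₁).
= ln(0.0751/1.60)/(0.0751−1.60) = ln(0.04694)/-1.525 = -3.059/-1.525 = 2.01 h.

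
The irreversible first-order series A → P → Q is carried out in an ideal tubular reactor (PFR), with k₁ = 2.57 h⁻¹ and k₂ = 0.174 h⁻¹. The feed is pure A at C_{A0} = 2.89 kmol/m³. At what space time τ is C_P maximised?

1.12 h

The intermediate peaks when r₁ = r₂, i.e. k₁e^(−k₁τ) = k₂e^(−k₂τ), giving τ_opt = ln(k₂/k₁)/(k₂−k₁).
= ln(0.174/2.57)/(0.174−2.57) = ln(0.06770)/-2.396 = -2.693/-2.396 = 1.12 h.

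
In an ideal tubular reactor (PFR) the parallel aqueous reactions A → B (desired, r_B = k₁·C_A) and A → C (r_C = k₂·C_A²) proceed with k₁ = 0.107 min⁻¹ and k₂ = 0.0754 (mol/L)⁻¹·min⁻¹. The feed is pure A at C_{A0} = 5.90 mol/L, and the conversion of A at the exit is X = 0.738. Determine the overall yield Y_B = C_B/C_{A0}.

0.217

C_A = C_{A0}(1−X) = 1.546 mol/L.
Along a PFR/batch, dC_B/dC_A = −r_B/(r_B+r_C) = −k₁/(k₁+k₂·C_A).
Integrating from C_{A0} to C_A: C_B = (0.107/0.0754)·ln[(0.107+0.0754·5.90)/(0.107+0.0754·1.55)] = 1.419·ln(0.5519/0.2236) = 1.282 mol/L.
Y_B = C_B/C_{A0} = 1.282/5.90 = 0.217.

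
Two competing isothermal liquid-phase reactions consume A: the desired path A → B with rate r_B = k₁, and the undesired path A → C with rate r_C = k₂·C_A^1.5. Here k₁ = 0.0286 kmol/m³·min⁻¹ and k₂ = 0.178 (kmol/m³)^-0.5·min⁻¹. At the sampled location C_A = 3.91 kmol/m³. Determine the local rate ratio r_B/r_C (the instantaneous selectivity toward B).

0.0208

S_{B/C} = r_B/r_C = (k₁)/(k₂·C_A^1.5) = (k₁/k₂)·C_A^-1.5.
= (0.0286) / (0.178×3.910^1.5) = 0.02860/1.376 = 0.0208.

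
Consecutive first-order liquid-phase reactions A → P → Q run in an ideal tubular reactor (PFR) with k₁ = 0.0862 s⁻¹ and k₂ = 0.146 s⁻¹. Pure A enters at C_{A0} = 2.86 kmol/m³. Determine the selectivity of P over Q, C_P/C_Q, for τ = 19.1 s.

0.306

Solving the coupled first-order balances gives C_P(τ) = [k₁/(k₂−k₁)]·C_{A0}·(e^(−k₁τ) − e^(−k₂τ)).
e^(−k₁τ) = e^(−0.0862×19.1) = e^(−1.646) = 0.1927; e^(−k₂τ) = e^(−2.789) = 0.06151.
C_P = 0.0862×2.86/(0.146−0.0862) × (0.1927−0.06151) = 4.123×0.1312 = 0.5410 kmol/m³.
C_A = C_{A0}e^(−k₁τ) = 0.5512 kmol/m³, so C_Q = C_{A0}−C_A−C_P = 1.768 kmol/m³; C_P/C_Q = 0.306.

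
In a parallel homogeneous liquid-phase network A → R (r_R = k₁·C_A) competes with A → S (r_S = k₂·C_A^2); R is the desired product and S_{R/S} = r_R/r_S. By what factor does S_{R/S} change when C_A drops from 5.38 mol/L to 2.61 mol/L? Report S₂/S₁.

S_{R/S} = (k₁/k₂)·C_A⁻¹, so S₂/S₁ = (C_{A,2}/C_{A,1})⁻¹.
= 5.38/2.61 = 2.06.
Selectivity toward R rises as C_A falls — low-concentration operation is favoured.

2.06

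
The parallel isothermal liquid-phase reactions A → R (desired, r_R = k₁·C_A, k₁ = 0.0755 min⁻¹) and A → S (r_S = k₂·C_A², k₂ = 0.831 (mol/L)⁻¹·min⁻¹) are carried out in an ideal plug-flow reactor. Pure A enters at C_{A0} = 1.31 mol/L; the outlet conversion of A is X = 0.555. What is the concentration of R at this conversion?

0.0665 mol/L

C_A = C_{A0}(1−X) = 0.5829 mol/L.
Along a PFR/batch, dC_R/dC_A = −r_R/(r_R+r_S) = −k₁/(k₁+k₂·C_A).
Integrating from C_{A0} to C_A: C_R = (0.0755/0.831)·ln[(0.0755+0.831·1.31)/(0.0755+0.831·0.583)] = 0.09085·ln(1.164/0.5599) = 0.06650 mol/L.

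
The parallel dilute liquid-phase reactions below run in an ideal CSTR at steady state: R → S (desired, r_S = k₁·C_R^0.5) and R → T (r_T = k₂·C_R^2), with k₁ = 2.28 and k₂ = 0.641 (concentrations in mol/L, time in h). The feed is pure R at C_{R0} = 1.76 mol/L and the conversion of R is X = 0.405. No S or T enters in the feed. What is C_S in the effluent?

0.548 mol/L

Exit C_R = C_{R0}(1−X) = 1.76×0.595 = 1.047 mol/L.
A CSTR operates uniformly at the exit composition, giving r_S = 2.333 and r_T = 0.7029 (each k·C_R^n at C_R = 1.047).
Fraction of consumed R going to S: r_S/(r_S+r_T) = 0.7685.
C_S = 0.7685·C_{R0}·X = 0.7685×1.76×0.405 = 0.548 mol/L.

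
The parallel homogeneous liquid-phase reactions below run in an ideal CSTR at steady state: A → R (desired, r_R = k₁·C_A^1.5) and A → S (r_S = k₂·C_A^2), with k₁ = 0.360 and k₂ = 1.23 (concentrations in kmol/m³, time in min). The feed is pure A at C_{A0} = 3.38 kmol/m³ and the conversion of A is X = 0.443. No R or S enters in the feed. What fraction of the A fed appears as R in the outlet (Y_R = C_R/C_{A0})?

Exit C_A = C_{A0}(1−X) = 3.38×0.557 = 1.883 kmol/m³.
Rates in a CSTR are evaluated at the outlet concentration: r_R = 0.360×1.883^1.5 = 0.9300, r_S = 1.23×1.883^2 = 4.360.
Fraction of consumed A going to R: r_R/(r_R+r_S) = 0.1758.
C_R = 0.1758·C_{A0}·X = 0.1758×3.38×0.443 = 0.263 kmol/m³; Y_R = C_R/C_{A0} = 0.0779.

0.0779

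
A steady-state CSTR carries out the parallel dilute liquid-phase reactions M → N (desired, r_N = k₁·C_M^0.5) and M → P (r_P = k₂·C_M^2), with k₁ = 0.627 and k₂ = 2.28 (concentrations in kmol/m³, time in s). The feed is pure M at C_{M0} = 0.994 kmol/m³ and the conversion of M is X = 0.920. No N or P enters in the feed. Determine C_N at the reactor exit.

Exit C_M = C_{M0}(1−X) = 0.994×0.0800 = 0.07952 kmol/m³.
Rates in a CSTR are evaluated at the outlet concentration: r_N = 0.627×0.07952^0.5 = 0.1768, r_P = 2.28×0.07952^2 = 0.01442.
Fraction of consumed M going to N: r_N/(r_N+r_P) = 0.9246.
C_N = 0.9246·C_{M0}·X = 0.9246×0.994×0.920 = 0.846 kmol/m³.

0.846 kmol/m³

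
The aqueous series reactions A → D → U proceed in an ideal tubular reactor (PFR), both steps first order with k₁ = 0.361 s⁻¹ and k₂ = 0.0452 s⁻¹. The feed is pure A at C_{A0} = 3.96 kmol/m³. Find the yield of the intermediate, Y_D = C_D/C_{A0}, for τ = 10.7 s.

The intermediate concentration in a first-order A→B→C sequence is C_D = k₁C_{A0}(e^(−k₁τ) − e^(−k₂τ))/(k₂−k₁).
e^(−k₁τ) = e^(−0.361×10.7) = e^(−3.863) = 0.02101; e^(−k₂τ) = e^(−0.4836) = 0.6165.
C_D = 0.361×3.96/(0.0452−0.361) × (0.02101−0.6165) = (-4.527)×(-0.5955) = 2.696 kmol/m³.
Y_D = C_D/C_{A0} = 2.696/3.96 = 0.681.

0.681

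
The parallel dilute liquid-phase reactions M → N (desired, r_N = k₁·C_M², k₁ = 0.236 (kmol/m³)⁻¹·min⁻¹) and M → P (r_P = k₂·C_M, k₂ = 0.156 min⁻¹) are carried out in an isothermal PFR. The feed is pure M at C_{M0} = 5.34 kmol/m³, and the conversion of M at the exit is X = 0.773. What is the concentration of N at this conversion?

C_M = C_{M0}(1−X) = 1.212 kmol/m³.
Along a PFR/batch, dC_P/dC_M = −r_P/(r_N+r_P) = −k₂/(k₂+k₁·C_M).
Integrating from C_{M0} to C_M: C_P = (0.156/0.236)·ln[(0.156+0.236·5.34)/(0.156+0.236·1.21)] = 0.6610·ln(1.416/0.4421) = 0.7696 kmol/m³.
Then C_N = (C_{M0}−C_M) − C_P = 4.128 − 0.7696 = 3.358 kmol/m³.

3.36 kmol/m³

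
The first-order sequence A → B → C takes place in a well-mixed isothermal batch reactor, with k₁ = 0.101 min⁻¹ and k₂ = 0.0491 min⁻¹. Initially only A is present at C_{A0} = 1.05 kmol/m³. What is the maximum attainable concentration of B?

0.531 kmol/m³

Evaluating C_B at t_opt = ln(k₂/k₁)/(k₂−k₁) gives C_{B,max}/C_{A0} = (k₁/k₂)^[k₂/(k₂−k₁)].
= (0.101/0.0491)^(0.0491/(0.0491−0.101)) = (2.057)^(-0.9461) = 0.5054.
C_{B,max} = 0.5054×1.05 = 0.531 kmol/m³.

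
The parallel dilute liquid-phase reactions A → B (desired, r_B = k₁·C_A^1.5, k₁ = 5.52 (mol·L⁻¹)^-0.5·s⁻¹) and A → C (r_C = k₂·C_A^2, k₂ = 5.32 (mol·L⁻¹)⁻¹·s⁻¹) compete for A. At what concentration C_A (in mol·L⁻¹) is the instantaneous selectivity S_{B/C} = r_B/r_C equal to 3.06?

S_{B/C} = (k₁/k₂)·C_A^-0.5 ⇒ C_A = (S·k₂/k₁)^(-2).
= (3.06×5.32/5.52)^(-2) = (2.949)^(-2) = 0.115 mol·L⁻¹.

0.115 mol·L⁻¹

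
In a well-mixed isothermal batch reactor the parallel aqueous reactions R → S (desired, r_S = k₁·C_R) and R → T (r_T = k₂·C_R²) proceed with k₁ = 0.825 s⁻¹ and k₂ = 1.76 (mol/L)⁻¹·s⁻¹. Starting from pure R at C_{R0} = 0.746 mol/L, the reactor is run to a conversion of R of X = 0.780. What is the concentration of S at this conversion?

C_R = C_{R0}(1−X) = 0.1641 mol/L.
Along a PFR/batch, dC_S/dC_R = −r_S/(r_S+r_T) = −k₁/(k₁+k₂·C_R).
Integrating from C_{R0} to C_R: C_S = (0.825/1.76)·ln[(0.825+1.76·0.746)/(0.825+1.76·0.164)] = 0.4688·ln(2.138/1.114) = 0.3056 mol/L.

0.306 mol/L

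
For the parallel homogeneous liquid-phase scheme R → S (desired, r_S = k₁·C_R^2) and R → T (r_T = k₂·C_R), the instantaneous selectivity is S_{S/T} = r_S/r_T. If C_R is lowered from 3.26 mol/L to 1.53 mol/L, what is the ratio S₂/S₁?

0.469

S_{S/T} = (k₁/k₂)·C_R, so S₂/S₁ = (C_{R,2}/C_{R,1}).
= 1.53/3.26 = 0.469.
Selectivity toward S falls as C_R falls — high-concentration operation is favoured.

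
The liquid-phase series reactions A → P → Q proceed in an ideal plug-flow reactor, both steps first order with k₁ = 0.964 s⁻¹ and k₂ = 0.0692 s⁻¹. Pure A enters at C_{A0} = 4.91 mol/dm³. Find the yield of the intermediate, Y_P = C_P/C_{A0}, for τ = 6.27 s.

For first-order series with pure A initially, C_P(τ) = k₁C_{A0}/(k₂−k₁)·(e^(−k₁τ) − e^(−k₂τ)).
e^(−k₁τ) = e^(−0.964×6.27) = e^(−6.044) = 0.002371; e^(−k₂τ) = e^(−0.4339) = 0.6480.
C_P = 0.964×4.91/(0.0692−0.964) × (0.002371−0.6480) = (-5.290)×(-0.6456) = 3.415 mol/dm³.
Y_P = C_P/C_{A0} = 3.415/4.91 = 0.696.

0.696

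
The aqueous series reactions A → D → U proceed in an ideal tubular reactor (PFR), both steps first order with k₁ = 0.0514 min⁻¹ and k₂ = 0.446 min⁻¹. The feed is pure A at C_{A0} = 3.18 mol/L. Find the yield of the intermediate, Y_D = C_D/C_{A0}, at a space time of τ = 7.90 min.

0.0829

For first-order series with pure A initially, C_D(τ) = k₁C_{A0}/(k₂−k₁)·(e^(−k₁τ) − e^(−k₂τ)).
e^(−k₁τ) = e^(−0.0514×7.90) = e^(−0.4061) = 0.6663; e^(−k₂τ) = e^(−3.523) = 0.02950.
C_D = 0.0514×3.18/(0.446−0.0514) × (0.6663−0.02950) = 0.4142×0.6368 = 0.2638 mol/L.
Y_D = C_D/C_{A0} = 0.2638/3.18 = 0.0829.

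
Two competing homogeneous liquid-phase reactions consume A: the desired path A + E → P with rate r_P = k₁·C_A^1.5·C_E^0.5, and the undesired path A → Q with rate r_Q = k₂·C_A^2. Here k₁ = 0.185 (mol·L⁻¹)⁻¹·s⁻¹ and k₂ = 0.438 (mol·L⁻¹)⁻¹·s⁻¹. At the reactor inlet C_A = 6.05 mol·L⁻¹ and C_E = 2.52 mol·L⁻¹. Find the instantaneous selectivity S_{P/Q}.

S_{P/Q} = r_P/r_Q = (k₁·C_A^1.5·C_E^0.5)/(k₂·C_A^2) = (k₁/k₂)·C_A^-0.5·C_E^0.5.
= (0.185×6.050^1.5×2.520^0.5) / (0.438×6.050^2) = 4.370/16.03 = 0.273.
The undesired path is higher order in A, so low C_A (CSTR or dilute feed) favours P.

0.273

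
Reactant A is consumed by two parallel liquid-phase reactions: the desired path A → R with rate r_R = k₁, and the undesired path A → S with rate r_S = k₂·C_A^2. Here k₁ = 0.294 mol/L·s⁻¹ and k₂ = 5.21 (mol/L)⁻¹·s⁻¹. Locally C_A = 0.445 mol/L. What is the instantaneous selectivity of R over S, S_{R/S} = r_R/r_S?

S_{R/S} = r_R/r_S = (k₁)/(k₂·C_A^2) = (k₁/k₂)·C_A^-2.
= (0.294) / (5.21×0.4450^2) = 0.2940/1.032 = 0.285.
The undesired path is higher order in A, so low C_A (CSTR or dilute feed) favours R.

0.285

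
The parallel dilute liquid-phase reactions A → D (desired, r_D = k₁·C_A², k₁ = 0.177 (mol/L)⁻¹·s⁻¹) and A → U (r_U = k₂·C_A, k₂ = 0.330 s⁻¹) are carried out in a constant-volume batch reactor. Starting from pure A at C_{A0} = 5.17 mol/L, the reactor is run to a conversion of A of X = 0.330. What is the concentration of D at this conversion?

1.19 mol/L

C_A = C_{A0}(1−X) = 3.464 mol/L.
Along a PFR/batch, dC_U/dC_A = −r_U/(r_D+r_U) = −k₂/(k₂+k₁·C_A).
Integrating from C_{A0} to C_A: C_U = (0.330/0.177)·ln[(0.330+0.177·5.17)/(0.330+0.177·3.46)] = 1.864·ln(1.245/0.9431) = 0.5179 mol/L.
Then C_D = (C_{A0}−C_A) − C_U = 1.706 − 0.5179 = 1.188 mol/L.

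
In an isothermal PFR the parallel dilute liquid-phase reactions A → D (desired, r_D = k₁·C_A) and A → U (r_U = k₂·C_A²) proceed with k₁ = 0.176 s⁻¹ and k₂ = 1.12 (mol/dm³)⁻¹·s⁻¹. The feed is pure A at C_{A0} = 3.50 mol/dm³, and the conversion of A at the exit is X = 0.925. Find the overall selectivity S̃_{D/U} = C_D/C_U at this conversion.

C_A = C_{A0}(1−X) = 0.2625 mol/dm³.
Along a PFR/batch, dC_D/dC_A = −r_D/(r_D+r_U) = −k₁/(k₁+k₂·C_A).
Integrating from C_{A0} to C_A: C_D = (0.176/1.12)·ln[(0.176+1.12·3.50)/(0.176+1.12·0.262)] = 0.1571·ln(4.096/0.4700) = 0.3402 mol/dm³.
C_U = (C_{A0}−C_A)−C_D = 2.897 mol/dm³; S̃_{D/U} = 0.3402/2.897 = 0.117.

0.117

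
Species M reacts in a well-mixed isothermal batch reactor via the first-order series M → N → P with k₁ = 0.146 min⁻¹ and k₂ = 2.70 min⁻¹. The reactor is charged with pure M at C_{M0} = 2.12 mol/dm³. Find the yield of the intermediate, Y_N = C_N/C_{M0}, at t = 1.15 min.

0.0458

The intermediate concentration in a first-order A→B→C sequence is C_N = k₁C_{M0}(e^(−k₁t) − e^(−k₂t))/(k₂−k₁).
e^(−k₁t) = e^(−0.146×1.15) = e^(−0.1679) = 0.8454; e^(−k₂t) = e^(−3.105) = 0.04482.
C_N = 0.146×2.12/(2.70−0.146) × (0.8454−0.04482) = 0.1212×0.8006 = 0.09703 mol/dm³.
Y_N = C_N/C_{M0} = 0.09703/2.12 = 0.0458.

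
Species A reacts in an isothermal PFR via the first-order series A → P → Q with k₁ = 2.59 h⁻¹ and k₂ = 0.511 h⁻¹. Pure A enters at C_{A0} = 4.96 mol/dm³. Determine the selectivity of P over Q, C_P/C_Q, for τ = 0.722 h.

3.79

Solving the coupled first-order balances gives C_P(τ) = [k₁/(k₂−k₁)]·C_{A0}·(e^(−k₁τ) − e^(−k₂τ)).
e^(−k₁τ) = e^(−2.59×0.722) = e^(−1.870) = 0.1541; e^(−k₂τ) = e^(−0.3689) = 0.6915.
C_P = 2.59×4.96/(0.511−2.59) × (0.1541−0.6915) = (-6.179)×(-0.5373) = 3.320 mol/dm³.
C_A = C_{A0}e^(−k₁τ) = 0.7645 mol/dm³, so C_Q = C_{A0}−C_A−C_P = 0.8752 mol/dm³; C_P/C_Q = 3.79.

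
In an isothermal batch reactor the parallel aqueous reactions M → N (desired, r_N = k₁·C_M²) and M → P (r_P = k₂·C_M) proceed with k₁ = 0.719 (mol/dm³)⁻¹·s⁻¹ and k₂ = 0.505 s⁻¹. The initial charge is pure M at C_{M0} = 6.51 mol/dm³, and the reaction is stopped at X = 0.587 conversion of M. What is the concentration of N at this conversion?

3.29 mol/dm³

C_M = C_{M0}(1−X) = 2.689 mol/dm³.
Along a PFR/batch, dC_P/dC_M = −r_P/(r_N+r_P) = −k₂/(k₂+k₁·C_M).
Integrating from C_{M0} to C_M: C_P = (0.505/0.719)·ln[(0.505+0.719·6.51)/(0.505+0.719·2.69)] = 0.7024·ln(5.186/2.438) = 0.5301 mol/dm³.
Then C_N = (C_{M0}−C_M) − C_P = 3.821 − 0.5301 = 3.291 mol/dm³.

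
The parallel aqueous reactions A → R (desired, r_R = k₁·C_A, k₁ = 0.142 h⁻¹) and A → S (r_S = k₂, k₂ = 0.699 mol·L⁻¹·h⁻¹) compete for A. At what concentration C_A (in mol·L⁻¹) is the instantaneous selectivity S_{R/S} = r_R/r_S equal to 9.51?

46.8 mol·L⁻¹

S_{R/S} = (k₁/k₂)·C_A ⇒ C_A = S·k₂/k₁.
= 9.51×0.699/0.142 = 46.8 mol·L⁻¹.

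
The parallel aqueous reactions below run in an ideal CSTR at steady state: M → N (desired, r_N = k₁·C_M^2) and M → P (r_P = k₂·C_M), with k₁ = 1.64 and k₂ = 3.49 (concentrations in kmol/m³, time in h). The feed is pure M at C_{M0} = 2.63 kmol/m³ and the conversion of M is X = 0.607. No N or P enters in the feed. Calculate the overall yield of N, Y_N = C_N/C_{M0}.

Exit C_M = C_{M0}(1−X) = 2.63×0.393 = 1.034 kmol/m³.
In a CSTR the entire volume is at exit conditions, so r_N = 1.64×1.034^2 = 1.752 and r_P = 3.49×1.034 = 3.607.
Fraction of consumed M going to N: r_N/(r_N+r_P) = 0.3269.
C_N = 0.3269·C_{M0}·X = 0.3269×2.63×0.607 = 0.522 kmol/m³; Y_N = C_N/C_{M0} = 0.198.

0.198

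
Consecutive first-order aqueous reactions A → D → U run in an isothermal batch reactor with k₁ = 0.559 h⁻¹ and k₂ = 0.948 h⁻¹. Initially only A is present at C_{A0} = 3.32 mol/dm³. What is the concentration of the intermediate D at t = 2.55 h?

For first-order series with pure A initially, C_D(t) = k₁C_{A0}/(k₂−k₁)·(e^(−k₁t) − e^(−k₂t)).
e^(−k₁t) = e^(−0.559×2.55) = e^(−1.425) = 0.2404; e^(−k₂t) = e^(−2.417) = 0.08915.
C_D = 0.559×3.32/(0.948−0.559) × (0.2404−0.08915) = 4.771×0.1512 = 0.7216 mol/dm³.

0.722 mol/dm³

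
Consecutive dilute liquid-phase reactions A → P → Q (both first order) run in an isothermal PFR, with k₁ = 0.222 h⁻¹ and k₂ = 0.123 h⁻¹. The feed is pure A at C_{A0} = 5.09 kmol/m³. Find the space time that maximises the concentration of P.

5.96 h

The intermediate peaks when r₁ = r₂, i.e. k₁e^(−k₁τ) = k₂e^(−k₂τ), giving τ_opt = ln(k₂/k₁)/(k₂−k₁).
= ln(0.123/0.222)/(0.123−0.222) = ln(0.5541)/-0.09900 = -0.5905/-0.09900 = 5.96 h.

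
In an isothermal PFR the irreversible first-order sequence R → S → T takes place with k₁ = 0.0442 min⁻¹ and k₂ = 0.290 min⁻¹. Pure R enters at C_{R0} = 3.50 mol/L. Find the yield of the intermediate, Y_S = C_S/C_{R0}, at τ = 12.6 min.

0.0984

For first-order series with pure R initially, C_S(τ) = k₁C_{R0}/(k₂−k₁)·(e^(−k₁τ) − e^(−k₂τ)).
e^(−k₁τ) = e^(−0.0442×12.6) = e^(−0.5569) = 0.5730; e^(−k₂τ) = e^(−3.654) = 0.02589.
C_S = 0.0442×3.50/(0.290−0.0442) × (0.5730−0.02589) = 0.6294×0.5471 = 0.3443 mol/L.
Y_S = C_S/C_{R0} = 0.3443/3.50 = 0.0984.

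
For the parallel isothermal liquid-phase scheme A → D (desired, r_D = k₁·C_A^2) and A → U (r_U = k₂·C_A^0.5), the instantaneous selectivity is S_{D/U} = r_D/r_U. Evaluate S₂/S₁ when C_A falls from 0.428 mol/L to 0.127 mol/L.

S_{D/U} = (k₁/k₂)·C_A^1.5, so S₂/S₁ = (C_{A,2}/C_{A,1})^1.5.
= (0.127/0.428)^1.5 = (0.2967)^1.5 = 0.162.

0.162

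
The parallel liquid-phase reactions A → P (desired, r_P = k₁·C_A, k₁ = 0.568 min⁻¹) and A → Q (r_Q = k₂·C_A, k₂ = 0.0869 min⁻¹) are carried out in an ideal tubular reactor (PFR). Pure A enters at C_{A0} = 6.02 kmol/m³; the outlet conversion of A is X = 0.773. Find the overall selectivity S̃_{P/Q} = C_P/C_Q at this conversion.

6.54

C_A = C_{A0}(1−X) = 1.367 kmol/m³.
Both paths are first order in A, so the instantaneous fraction to P is constant: dC_P/d(−C_A) = k₁/(k₁+k₂) = 0.8673.
C_P = 0.8673·(C_{A0}−C_A) = 0.8673×4.653 = 4.04 kmol/m³.
C_Q = (C_{A0}−C_A)−C_P = 0.6175 kmol/m³; S̃_{P/Q} = 4.036/0.6175 = 6.54.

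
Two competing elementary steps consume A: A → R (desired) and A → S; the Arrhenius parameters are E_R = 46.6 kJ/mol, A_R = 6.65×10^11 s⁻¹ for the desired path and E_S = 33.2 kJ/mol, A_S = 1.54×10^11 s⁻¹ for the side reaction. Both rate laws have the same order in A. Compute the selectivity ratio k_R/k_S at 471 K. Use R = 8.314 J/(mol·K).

With equal orders, S_{R/S} = k_R/k_S = (A_R/A_S)·exp[(E_S−E_R)/(RT)].
(E_S−E_R)/(RT) = (33.2−46.6)×10³/(8.314×471) = -13400/3916 = -3.422.
k_R/k_S = (6.65×10^11/1.54×10^11)·exp(-3.422) = 4.318 × 0.03265 = 0.141.

0.141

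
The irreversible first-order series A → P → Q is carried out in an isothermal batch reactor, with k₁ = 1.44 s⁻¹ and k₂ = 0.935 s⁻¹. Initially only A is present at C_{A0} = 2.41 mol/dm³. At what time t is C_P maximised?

0.855 s

The intermediate peaks when r₁ = r₂, i.e. k₁e^(−k₁t) = k₂e^(−k₂t), giving t_opt = ln(k₂/k₁)/(k₂−k₁).
= ln(0.935/1.44)/(0.935−1.44) = ln(0.6493)/-0.5050 = -0.4319/-0.5050 = 0.855 s.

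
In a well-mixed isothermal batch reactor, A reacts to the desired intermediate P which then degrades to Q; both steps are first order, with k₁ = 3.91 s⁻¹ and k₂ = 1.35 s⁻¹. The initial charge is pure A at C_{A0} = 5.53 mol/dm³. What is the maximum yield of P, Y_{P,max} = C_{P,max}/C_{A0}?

For a first-order series the maximum intermediate yield is C_{P,max}/C_{A0} = (k₁/k₂)^[k₂/(k₂−k₁)].
= (3.91/1.35)^(1.35/(1.35−3.91)) = (2.896)^(-0.5273) = 0.5708.

0.571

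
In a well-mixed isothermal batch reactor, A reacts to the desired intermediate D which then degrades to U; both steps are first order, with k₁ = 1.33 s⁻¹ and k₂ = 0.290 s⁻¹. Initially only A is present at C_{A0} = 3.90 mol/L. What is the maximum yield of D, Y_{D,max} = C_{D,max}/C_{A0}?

For a first-order series the maximum intermediate yield is C_{D,max}/C_{A0} = (k₁/k₂)^[k₂/(k₂−k₁)].
= (1.33/0.290)^(0.290/(0.290−1.33)) = (4.586)^(-0.2788) = 0.6540.

0.654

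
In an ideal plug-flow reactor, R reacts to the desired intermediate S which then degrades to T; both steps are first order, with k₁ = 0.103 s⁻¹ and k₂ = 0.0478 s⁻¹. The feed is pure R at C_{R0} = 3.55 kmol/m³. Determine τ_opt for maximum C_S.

The intermediate peaks when r₁ = r₂, i.e. k₁e^(−k₁τ) = k₂e^(−k₂τ), giving τ_opt = ln(k₂/k₁)/(k₂−k₁).
= ln(0.0478/0.103)/(0.0478−0.103) = ln(0.4641)/-0.05520 = -0.7677/-0.05520 = 13.9 s.

13.9 s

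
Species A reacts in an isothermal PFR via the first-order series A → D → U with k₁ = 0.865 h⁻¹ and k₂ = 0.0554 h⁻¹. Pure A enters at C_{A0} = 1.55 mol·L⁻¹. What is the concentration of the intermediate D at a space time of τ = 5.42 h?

The intermediate concentration in a first-order A→B→C sequence is C_D = k₁C_{A0}(e^(−k₁τ) − e^(−k₂τ))/(k₂−k₁).
e^(−k₁τ) = e^(−0.865×5.42) = e^(−4.688) = 0.009202; e^(−k₂τ) = e^(−0.3003) = 0.7406.
C_D = 0.865×1.55/(0.0554−0.865) × (0.009202−0.7406) = (-1.656)×(-0.7314) = 1.211 mol·L⁻¹.

1.21 mol·L⁻¹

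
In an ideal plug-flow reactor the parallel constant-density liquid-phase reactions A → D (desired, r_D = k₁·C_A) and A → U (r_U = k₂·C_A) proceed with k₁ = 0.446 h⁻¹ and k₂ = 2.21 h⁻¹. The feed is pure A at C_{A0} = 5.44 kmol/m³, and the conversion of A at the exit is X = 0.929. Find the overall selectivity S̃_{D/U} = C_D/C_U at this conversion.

C_A = C_{A0}(1−X) = 0.3862 kmol/m³.
Both paths are first order in A, so the instantaneous fraction to D is constant: dC_D/d(−C_A) = k₁/(k₁+k₂) = 0.1679.
C_D = 0.1679·(C_{A0}−C_A) = 0.1679×5.054 = 0.849 kmol/m³.
C_U = (C_{A0}−C_A)−C_D = 4.205 kmol/m³; S̃_{D/U} = 0.8486/4.205 = 0.202.

0.202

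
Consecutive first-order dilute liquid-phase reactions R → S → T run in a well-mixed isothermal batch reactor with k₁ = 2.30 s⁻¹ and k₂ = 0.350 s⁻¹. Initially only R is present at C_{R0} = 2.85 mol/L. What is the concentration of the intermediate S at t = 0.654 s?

The intermediate concentration in a first-order A→B→C sequence is C_S = k₁C_{R0}(e^(−k₁t) − e^(−k₂t))/(k₂−k₁).
e^(−k₁t) = e^(−2.30×0.654) = e^(−1.504) = 0.2222; e^(−k₂t) = e^(−0.2289) = 0.7954.
C_S = 2.30×2.85/(0.350−2.30) × (0.2222−0.7954) = (-3.362)×(-0.5732) = 1.927 mol/L.

1.93 mol/L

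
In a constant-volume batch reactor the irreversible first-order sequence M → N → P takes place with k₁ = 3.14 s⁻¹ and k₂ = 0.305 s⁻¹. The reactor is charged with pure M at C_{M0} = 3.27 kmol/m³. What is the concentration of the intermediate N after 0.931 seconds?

Solving the coupled first-order balances gives C_N(t) = [k₁/(k₂−k₁)]·C_{M0}·(e^(−k₁t) − e^(−k₂t)).
e^(−k₁t) = e^(−3.14×0.931) = e^(−2.923) = 0.05375; e^(−k₂t) = e^(−0.2840) = 0.7528.
C_N = 3.14×3.27/(0.305−3.14) × (0.05375−0.7528) = (-3.622)×(-0.6990) = 2.532 kmol/m³.

2.53 kmol/m³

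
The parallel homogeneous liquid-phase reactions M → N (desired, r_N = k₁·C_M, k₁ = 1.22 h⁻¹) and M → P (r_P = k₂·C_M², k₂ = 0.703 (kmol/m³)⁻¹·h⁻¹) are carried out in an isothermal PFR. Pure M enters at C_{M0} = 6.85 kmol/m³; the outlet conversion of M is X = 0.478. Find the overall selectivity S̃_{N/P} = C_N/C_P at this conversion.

0.341

C_M = C_{M0}(1−X) = 3.576 kmol/m³.
Along a PFR/batch, dC_N/dC_M = −r_N/(r_N+r_P) = −k₁/(k₁+k₂·C_M).
Integrating from C_{M0} to C_M: C_N = (1.22/0.703)·ln[(1.22+0.703·6.85)/(1.22+0.703·3.58)] = 1.735·ln(6.036/3.734) = 0.8335 kmol/m³.
C_P = (C_{M0}−C_M)−C_N = 2.441 kmol/m³; S̃_{N/P} = 0.8335/2.441 = 0.341.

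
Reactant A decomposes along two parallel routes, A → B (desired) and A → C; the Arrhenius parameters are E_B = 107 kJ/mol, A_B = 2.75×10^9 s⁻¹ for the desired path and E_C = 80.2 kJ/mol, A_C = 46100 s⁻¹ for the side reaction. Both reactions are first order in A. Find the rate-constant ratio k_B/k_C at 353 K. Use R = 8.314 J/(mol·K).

Since both paths have the same order in A, the concentration cancels and S_{B/C} = k_B/k_C = (A_B/A_C)·exp[(E_C−E_B)/(RT)].
(E_C−E_B)/(RT) = (80.2−107)×10³/(8.314×353) = -26800/2935 = -9.132.
k_B/k_C = (2.75×10^9/46100)·exp(-9.132) = 59653 × 1.082×10^-4 = 6.45.
Since E_B > E_C, raising the temperature improves selectivity toward B.

6.45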